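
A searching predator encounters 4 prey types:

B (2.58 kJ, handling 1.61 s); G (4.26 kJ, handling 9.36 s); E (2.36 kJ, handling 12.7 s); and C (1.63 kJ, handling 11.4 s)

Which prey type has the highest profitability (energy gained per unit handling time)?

B

Profitability E/h (kJ/s): B = 2.58/1.61 = 1.6, G = 4.26/9.36 = 0.455, E = 2.36/12.7 = 0.186, C = 1.63/11.4 = 0.143.
Ranked: B > G > E > C.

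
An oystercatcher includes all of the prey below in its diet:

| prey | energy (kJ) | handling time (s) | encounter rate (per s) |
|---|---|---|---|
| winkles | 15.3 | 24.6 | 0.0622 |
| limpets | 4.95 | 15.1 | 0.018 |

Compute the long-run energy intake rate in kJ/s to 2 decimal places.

R = Σλ_iE_i / (1 + Σλ_ih_i)
Numerator: 0.0622×15.3 + 0.018×4.95 = 1.041
Denominator: 1 + 0.0622×24.6 + 0.018×15.1 = 2.802
R = 1.041/2.802 = 0.3714 kJ/s

0.37 kJ/s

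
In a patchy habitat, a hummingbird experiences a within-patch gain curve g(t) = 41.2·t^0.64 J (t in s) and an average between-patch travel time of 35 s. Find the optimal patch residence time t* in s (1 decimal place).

62.2 s

By the marginal value theorem, leave when the instantaneous gain rate g'(t) equals the habitat-wide average g(t)/(T + t).
g'(t) = 0.64·41.2·t^-0.36. Setting 0.64·41.2·t^-0.36 = 41.2·t^0.64/(35+t) gives 0.64(35+t) = t, so 0.36·t = 0.64×35.
t* = 0.64×35/0.36 = 62.22 s.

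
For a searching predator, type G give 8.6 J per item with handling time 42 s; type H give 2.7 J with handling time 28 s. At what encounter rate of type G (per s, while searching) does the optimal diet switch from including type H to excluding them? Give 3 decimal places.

At the threshold, the rate on type G alone equals the profitability of type H: λ·8.6/(1 + λ·42) = 2.7/28 = 0.09643.
Rearranging, λ(8.6 − 0.09643×42) = 0.09643, so λ = 0.09643/4.55 = 0.02119 per s.

0.021 per s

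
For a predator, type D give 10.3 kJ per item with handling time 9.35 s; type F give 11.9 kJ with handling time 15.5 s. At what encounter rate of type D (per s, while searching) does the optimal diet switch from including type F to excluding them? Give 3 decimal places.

0.246 per s

At the threshold, the rate on type D alone equals the profitability of type F: λ·10.3/(1 + λ·9.35) = 11.9/15.5 = 0.7677.
Rearranging, λ(10.3 − 0.7677×9.35) = 0.7677, so λ = 0.7677/3.122 = 0.2459 per s.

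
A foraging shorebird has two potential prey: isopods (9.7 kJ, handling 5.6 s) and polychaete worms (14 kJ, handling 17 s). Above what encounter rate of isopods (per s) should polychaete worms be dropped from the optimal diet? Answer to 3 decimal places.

0.162 per s

Drop polychaete worms once their profitability E₂/h₂ falls below the rate achievable on isopods alone: E₂/h₂ = λE₁/(1 + λh₁).
Solve for λ: λE₁h₂ = E₂(1 + λh₁) → λ(E₁h₂ − E₂h₁) = E₂ → λ = E₂/(E₁h₂ − E₂h₁).
λ = 14/(9.7×17 − 14×5.6) = 14/86.5 = 0.1618 per s.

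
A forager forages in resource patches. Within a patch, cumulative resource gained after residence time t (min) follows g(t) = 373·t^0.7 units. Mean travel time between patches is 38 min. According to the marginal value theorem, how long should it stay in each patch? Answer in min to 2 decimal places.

Maximise g(t)/(T+t): set derivative to zero → g'(t)(T+t) = g(t).
g'(t) = 0.7·373·t^-0.3. Setting 0.7·373·t^-0.3 = 373·t^0.7/(38+t) gives 0.7(38+t) = t, so 0.30·t = 0.7×38.
t* = 0.7×38/0.30 = 88.67 min.

88.67 min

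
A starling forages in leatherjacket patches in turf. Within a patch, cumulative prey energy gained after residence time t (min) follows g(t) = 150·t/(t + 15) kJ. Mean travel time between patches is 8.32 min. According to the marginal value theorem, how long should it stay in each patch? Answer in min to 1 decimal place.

11.2 min

Optimal t* satisfies g'(t*) = g(t*)/(T + t*).
g'(t) = 150·15/(t + 15)². Setting 150·15/(t+15)² = 150t/[(t+15)(8.32+t)] gives 15(8.32+t) = t(t+15), so t² = 15×8.32 = 124.8.
t* = √124.8 = 11.17 min.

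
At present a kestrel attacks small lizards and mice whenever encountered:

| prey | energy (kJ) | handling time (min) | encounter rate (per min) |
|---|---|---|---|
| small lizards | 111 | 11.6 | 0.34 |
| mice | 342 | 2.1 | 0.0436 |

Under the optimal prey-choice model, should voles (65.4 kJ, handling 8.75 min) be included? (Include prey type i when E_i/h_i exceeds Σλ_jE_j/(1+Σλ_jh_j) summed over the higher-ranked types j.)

On small lizards and mice alone, R = ΣλE/(1+Σλh) = 52.65/5.036 = 10.46 kJ/min.
voles: E/h = 65.4/8.75 = 7.474 kJ/min.
Since 7.474 < R, time spent handling voles is better spent searching.

No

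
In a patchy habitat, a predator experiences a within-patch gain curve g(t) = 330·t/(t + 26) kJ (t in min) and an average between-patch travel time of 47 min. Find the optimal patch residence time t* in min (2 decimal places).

34.96 min

Optimal t* satisfies g'(t*) = g(t*)/(T + t*).
g'(t) = 330·26/(t + 26)². Setting 330·26/(t+26)² = 330t/[(t+26)(47+t)] gives 26(47+t) = t(t+26), so t² = 26×47 = 1222.
t* = √1222 = 34.96 min.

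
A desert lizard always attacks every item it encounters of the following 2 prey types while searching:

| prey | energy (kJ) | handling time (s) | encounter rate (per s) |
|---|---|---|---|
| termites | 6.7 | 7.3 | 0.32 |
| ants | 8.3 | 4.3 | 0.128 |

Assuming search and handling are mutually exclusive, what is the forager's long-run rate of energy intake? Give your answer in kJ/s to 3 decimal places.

Energy encountered per unit search time: 0.32×6.7 + 0.128×8.3 = 3.206 kJ/s.
Handling time per unit search time: 0.32×7.3 + 0.128×4.3 = 2.886.
Rate = 3.206/(1 + 2.886) = 0.825 kJ/s.

0.825 kJ/s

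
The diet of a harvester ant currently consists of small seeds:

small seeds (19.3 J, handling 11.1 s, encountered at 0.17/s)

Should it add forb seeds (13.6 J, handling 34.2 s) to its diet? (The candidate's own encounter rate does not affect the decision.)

Current rate: (0.17×19.3)/(1 + 0.17×11.1) = 1.136 J/s.
Profitability of forb seeds: 13.6/34.2 = 0.3977 J/s.
Since 0.3977 < R, time spent handling forb seeds is better spent searching.

No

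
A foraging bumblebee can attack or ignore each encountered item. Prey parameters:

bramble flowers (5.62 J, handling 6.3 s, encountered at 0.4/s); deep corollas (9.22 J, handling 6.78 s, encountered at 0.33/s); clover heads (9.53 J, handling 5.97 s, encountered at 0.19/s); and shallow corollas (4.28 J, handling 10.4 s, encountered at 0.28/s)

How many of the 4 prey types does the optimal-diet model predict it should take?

Rank by E/h (J/s): clover heads 1.6, deep corollas 1.36, bramble flowers 0.892, shallow corollas 0.412. Include each in turn until the next type's E/h falls below the running intake rate.
Rate on top 1: 0.8484. deep corollas: 1.36 > 0.8484 → include.
Rate on top 2: 1.11. bramble flowers: 0.892 < 1.11 → exclude; stop.
Optimal diet: clover heads, deep corollas — 2 of 4 types.

2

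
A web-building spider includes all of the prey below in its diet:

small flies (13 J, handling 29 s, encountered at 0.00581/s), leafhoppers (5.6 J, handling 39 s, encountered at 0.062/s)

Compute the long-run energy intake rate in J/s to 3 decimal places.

0.118 J/s

R = Σλ_iE_i / (1 + Σλ_ih_i)
Numerator: 0.00581×13 + 0.062×5.6 = 0.4227
Denominator: 1 + 0.00581×29 + 0.062×39 = 3.586
R = 0.4227/3.586 = 0.1179 J/s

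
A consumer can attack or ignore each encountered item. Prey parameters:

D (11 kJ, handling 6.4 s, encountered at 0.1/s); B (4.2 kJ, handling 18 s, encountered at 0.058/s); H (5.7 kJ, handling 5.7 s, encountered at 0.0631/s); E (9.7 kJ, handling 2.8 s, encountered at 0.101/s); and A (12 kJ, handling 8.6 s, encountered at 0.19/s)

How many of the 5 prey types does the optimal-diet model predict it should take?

Rank by E/h (kJ/s): E 3.46, D 1.72, A 1.4, H 1, B 0.233. Include each in turn until the next type's E/h falls below the running intake rate.
Rate on top 1: 0.7637. D: 1.72 > 0.7637 → include.
Rate on top 2: 1.082. A: 1.4 > 1.082 → include.
Rate on top 3: 1.226. H: 1 < 1.226 → exclude; stop.
Optimal diet: E, D, A — 3 of 5 types.

3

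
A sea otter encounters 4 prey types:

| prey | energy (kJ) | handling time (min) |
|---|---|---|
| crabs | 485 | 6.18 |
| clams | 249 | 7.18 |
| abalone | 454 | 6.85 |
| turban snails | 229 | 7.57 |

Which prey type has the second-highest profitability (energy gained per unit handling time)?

abalone

In descending order of E/h:
crabs: 485/6.18 = 78.5 kJ/min
abalone: 454/6.85 = 66.3 kJ/min
clams: 249/7.18 = 34.7 kJ/min
turban snails: 229/7.57 = 30.3 kJ/min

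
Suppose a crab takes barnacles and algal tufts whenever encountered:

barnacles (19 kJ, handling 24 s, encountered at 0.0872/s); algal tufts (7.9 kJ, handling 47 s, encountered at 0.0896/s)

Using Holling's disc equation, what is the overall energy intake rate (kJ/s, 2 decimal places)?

Energy encountered per unit search time: 0.0872×19 + 0.0896×7.9 = 2.365 kJ/s.
Handling time per unit search time: 0.0872×24 + 0.0896×47 = 6.304.
Rate = 2.365/(1 + 6.304) = 0.3237 kJ/s.

0.32 kJ/s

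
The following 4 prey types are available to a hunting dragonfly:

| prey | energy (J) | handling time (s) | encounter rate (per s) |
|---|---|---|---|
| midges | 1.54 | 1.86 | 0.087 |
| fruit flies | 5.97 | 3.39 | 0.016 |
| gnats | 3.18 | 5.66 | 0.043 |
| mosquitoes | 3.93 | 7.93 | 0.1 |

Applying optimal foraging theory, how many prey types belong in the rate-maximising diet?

E/h in descending order: fruit flies 1.76, midges 0.828, gnats 0.562, mosquitoes 0.496 J/s. The optimal diet is the largest prefix of this list for which every included type satisfies E_i/h_i > R on the types above it.
Rate on top 1: 0.09061. midges: 0.828 > 0.09061 → include.
Rate on top 2: 0.1887. gnats: 0.562 > 0.1887 → include.
Rate on top 3: 0.2509. mosquitoes: 0.496 > 0.2509 → include.
Optimal diet: fruit flies, midges, gnats, mosquitoes — 4 of 4 types.

4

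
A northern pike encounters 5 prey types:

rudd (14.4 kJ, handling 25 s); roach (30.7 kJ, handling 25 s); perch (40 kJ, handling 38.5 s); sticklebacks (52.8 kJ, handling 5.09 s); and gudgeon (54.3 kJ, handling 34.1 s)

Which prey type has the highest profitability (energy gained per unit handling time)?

In descending order of E/h:
sticklebacks: 52.8/5.09 = 10.4 kJ/s
gudgeon: 54.3/34.1 = 1.59 kJ/s
roach: 30.7/25 = 1.23 kJ/s
perch: 40/38.5 = 1.04 kJ/s
rudd: 14.4/25 = 0.576 kJ/s

sticklebacks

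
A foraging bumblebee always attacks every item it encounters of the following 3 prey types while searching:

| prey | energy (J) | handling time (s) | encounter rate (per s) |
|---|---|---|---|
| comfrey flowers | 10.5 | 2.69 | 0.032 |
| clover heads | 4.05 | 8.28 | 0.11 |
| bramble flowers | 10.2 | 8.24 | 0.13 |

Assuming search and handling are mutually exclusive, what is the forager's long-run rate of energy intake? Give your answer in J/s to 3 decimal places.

0.687 J/s

R = Σλ_iE_i / (1 + Σλ_ih_i)
Numerator: 0.032×10.5 + 0.11×4.05 + 0.13×10.2 = 2.107
Denominator: 1 + 0.032×2.69 + 0.11×8.28 + 0.13×8.24 = 3.068
R = 2.107/3.068 = 0.6869 J/s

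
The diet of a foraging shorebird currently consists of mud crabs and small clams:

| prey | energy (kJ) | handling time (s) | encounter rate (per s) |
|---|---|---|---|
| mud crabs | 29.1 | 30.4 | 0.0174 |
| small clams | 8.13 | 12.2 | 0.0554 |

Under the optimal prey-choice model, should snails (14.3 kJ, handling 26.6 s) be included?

On mud crabs and small clams alone, R = ΣλE/(1+Σλh) = 0.9567/2.205 = 0.4339 kJ/s.
Profitability of snails: 14.3/26.6 = 0.5376 kJ/s.
Since 0.5376 > R, including snails increases the long-run rate.

Yes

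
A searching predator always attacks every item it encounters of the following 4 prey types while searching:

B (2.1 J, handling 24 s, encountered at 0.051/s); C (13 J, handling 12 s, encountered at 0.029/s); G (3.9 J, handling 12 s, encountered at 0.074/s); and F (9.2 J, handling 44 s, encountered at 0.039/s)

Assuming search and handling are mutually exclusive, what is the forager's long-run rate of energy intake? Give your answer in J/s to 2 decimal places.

Energy encountered per unit search time: 0.051×2.1 + 0.029×13 + 0.074×3.9 + 0.039×9.2 = 1.131 J/s.
Handling time per unit search time: 0.051×24 + 0.029×12 + 0.074×12 + 0.039×44 = 4.176.
Rate = 1.131/(1 + 4.176) = 0.2186 J/s.

0.22 J/s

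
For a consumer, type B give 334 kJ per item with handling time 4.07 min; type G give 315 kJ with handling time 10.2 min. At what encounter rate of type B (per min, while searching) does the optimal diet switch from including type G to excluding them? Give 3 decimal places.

The zero-one rule: include type G iff E₂/h₂ > λE₁/(1+λh₁). Equality gives the switch point.
λE₁h₂ = E₂ + λE₂h₁ ⇒ λ = E₂/(E₁h₂ − E₂h₁) = 315/(3407 − 1282) = 0.1483 per min.

0.148 per min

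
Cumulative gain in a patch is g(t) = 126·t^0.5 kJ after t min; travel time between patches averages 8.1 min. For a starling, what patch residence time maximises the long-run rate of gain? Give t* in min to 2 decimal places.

Optimal t* satisfies g'(t*) = g(t*)/(T + t*).
g'(t) = 0.5·126·t^-0.5. Setting 0.5·126·t^-0.5 = 126·t^0.5/(8.1+t) gives 0.5(8.1+t) = t, so 0.50·t = 0.5×8.1.
t* = 0.5×8.1/0.50 = 8.1 min.

8.10 min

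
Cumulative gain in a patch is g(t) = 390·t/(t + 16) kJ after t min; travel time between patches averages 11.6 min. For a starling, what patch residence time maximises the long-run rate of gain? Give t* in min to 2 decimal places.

Optimal t* satisfies g'(t*) = g(t*)/(T + t*).
g'(t) = 390·16/(t + 16)². Setting 390·16/(t+16)² = 390t/[(t+16)(11.6+t)] gives 16(11.6+t) = t(t+16), so t² = 16×11.6 = 185.6.
t* = √185.6 = 13.62 min.

13.62 min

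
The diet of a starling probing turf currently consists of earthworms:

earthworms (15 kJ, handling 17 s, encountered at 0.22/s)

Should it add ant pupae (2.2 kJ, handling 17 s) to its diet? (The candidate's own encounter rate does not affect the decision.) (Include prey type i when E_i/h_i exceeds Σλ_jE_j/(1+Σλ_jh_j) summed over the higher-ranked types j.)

No

On earthworms alone, R = ΣλE/(1+Σλh) = 3.3/4.74 = 0.6962 kJ/s.
Profitability of ant pupae: 2.2/17 = 0.1294 kJ/s.
Since 0.1294 < R, time spent handling ant pupae is better spent searching.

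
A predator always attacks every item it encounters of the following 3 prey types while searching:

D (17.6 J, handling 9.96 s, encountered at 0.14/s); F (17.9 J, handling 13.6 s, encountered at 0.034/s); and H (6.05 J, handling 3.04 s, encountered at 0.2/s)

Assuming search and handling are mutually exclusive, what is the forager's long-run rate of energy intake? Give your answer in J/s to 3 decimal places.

Energy encountered per unit search time: 0.14×17.6 + 0.034×17.9 + 0.2×6.05 = 4.283 J/s.
Handling time per unit search time: 0.14×9.96 + 0.034×13.6 + 0.2×3.04 = 2.465.
Rate = 4.283/(1 + 2.465) = 1.236 J/s.

1.236 J/s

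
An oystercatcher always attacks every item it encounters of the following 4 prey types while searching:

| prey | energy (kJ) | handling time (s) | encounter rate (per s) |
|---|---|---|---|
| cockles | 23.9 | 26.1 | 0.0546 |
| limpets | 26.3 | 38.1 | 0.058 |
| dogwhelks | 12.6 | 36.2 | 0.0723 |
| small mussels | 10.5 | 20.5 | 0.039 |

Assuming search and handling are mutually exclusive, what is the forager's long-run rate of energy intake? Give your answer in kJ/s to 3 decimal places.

0.516 kJ/s

Energy encountered per unit search time: 0.0546×23.9 + 0.058×26.3 + 0.0723×12.6 + 0.039×10.5 = 4.151 kJ/s.
Handling time per unit search time: 0.0546×26.1 + 0.058×38.1 + 0.0723×36.2 + 0.039×20.5 = 7.052.
Rate = 4.151/(1 + 7.052) = 0.5155 kJ/s.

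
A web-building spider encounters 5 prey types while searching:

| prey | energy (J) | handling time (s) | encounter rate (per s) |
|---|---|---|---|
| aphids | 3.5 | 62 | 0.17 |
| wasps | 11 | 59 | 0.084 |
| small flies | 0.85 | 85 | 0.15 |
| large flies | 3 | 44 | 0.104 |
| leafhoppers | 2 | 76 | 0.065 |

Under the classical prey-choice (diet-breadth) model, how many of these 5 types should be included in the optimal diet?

1

Profitabilities (E/h, J/s): wasps 0.186, large flies 0.0682, aphids 0.0565, leafhoppers 0.0263, small flies 0.01. Add prey in this order while the next type's profitability exceeds the intake rate on those already taken.
Rate on top 1: 0.1551. large flies: 0.0682 < 0.1551 → exclude; stop.
Optimal diet: wasps — 1 of 5 types.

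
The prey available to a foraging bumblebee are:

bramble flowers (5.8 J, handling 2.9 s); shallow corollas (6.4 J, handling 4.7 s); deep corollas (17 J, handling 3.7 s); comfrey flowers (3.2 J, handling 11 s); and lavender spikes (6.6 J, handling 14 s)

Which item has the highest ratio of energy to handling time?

Profitability E/h (J/s): bramble flowers = 5.8/2.9 = 2, shallow corollas = 6.4/4.7 = 1.36, deep corollas = 17/3.7 = 4.59, comfrey flowers = 3.2/11 = 0.291, lavender spikes = 6.6/14 = 0.471.
Ranked: deep corollas > bramble flowers > shallow corollas > lavender spikes > comfrey flowers.

deep corollas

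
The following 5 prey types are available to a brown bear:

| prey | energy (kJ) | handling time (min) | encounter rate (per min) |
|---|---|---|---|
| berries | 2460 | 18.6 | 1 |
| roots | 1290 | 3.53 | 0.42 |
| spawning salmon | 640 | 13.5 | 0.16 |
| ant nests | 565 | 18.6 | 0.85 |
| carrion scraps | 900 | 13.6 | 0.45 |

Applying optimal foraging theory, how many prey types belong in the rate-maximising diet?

Rank by E/h (kJ/min): roots 365, berries 132, carrion scraps 66.2, spawning salmon 47.4, ant nests 30.4. Include each in turn until the next type's E/h falls below the running intake rate.
Rate on top 1: 218.2. berries: 132 < 218.2 → exclude; stop.
Optimal diet: roots — 1 of 5 types.

1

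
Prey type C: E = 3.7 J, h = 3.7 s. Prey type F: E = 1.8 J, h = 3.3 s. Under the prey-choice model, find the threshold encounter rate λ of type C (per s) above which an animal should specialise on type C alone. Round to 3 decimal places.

At the threshold, the rate on type C alone equals the profitability of type F: λ·3.7/(1 + λ·3.7) = 1.8/3.3 = 0.5455.
Rearranging, λ(3.7 − 0.5455×3.7) = 0.5455, so λ = 0.5455/1.682 = 0.3243 per s.

0.324 per s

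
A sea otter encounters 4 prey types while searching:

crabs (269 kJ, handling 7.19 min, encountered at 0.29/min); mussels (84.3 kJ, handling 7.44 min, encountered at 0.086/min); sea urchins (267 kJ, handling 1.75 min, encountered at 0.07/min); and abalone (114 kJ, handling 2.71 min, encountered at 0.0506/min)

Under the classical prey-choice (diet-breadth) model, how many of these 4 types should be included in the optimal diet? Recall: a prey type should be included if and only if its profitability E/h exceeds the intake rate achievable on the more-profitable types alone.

Rank by E/h (kJ/min): sea urchins 153, abalone 42.1, crabs 37.4, mussels 11.3. Include each in turn until the next type's E/h falls below the running intake rate.
Rate on top 1: 16.65. abalone: 42.1 > 16.65 → include.
Rate on top 2: 19.42. crabs: 37.4 > 19.42 → include.
Rate on top 3: 30.64. mussels: 11.3 < 30.64 → exclude; stop.
Optimal diet: sea urchins, abalone, crabs — 3 of 4 types.

3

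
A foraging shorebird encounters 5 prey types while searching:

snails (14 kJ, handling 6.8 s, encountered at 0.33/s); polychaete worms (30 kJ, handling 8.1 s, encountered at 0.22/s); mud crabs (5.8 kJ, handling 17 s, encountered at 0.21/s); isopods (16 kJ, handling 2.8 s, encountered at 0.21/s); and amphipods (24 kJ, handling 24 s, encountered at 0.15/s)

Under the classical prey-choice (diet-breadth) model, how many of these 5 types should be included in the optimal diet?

2

Rank by E/h (kJ/s): isopods 5.71, polychaete worms 3.7, snails 2.06, amphipods 1, mud crabs 0.341. Include each in turn until the next type's E/h falls below the running intake rate.
Rate on top 1: 2.116. polychaete worms: 3.7 > 2.116 → include.
Rate on top 2: 2.955. snails: 2.06 < 2.955 → exclude; stop.
Optimal diet: isopods, polychaete worms — 2 of 5 types.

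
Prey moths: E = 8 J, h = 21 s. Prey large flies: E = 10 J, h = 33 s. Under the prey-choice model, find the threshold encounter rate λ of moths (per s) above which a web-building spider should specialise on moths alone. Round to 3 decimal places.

0.185 per s

At the threshold, the rate on moths alone equals the profitability of large flies: λ·8/(1 + λ·21) = 10/33 = 0.303.
Rearranging, λ(8 − 0.303×21) = 0.303, so λ = 0.303/1.636 = 0.1852 per s.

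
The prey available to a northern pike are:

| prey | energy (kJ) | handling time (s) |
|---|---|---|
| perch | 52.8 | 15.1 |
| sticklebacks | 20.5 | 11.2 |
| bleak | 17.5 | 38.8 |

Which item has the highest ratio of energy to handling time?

perch

In descending order of E/h:
perch: 52.8/15.1 = 3.5 kJ/s
sticklebacks: 20.5/11.2 = 1.83 kJ/s
bleak: 17.5/38.8 = 0.451 kJ/s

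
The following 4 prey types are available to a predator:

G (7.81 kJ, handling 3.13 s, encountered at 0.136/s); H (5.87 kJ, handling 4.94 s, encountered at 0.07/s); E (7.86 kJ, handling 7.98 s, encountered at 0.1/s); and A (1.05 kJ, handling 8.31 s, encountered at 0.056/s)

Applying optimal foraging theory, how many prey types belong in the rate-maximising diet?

3

E/h in descending order: G 2.5, H 1.19, E 0.985, A 0.126 kJ/s. The optimal diet is the largest prefix of this list for which every included type satisfies E_i/h_i > R on the types above it.
Rate on top 1: 0.745. H: 1.19 > 0.745 → include.
Rate on top 2: 0.8315. E: 0.985 > 0.8315 → include.
Rate on top 3: 0.8792. A: 0.126 < 0.8792 → exclude; stop.
Optimal diet: G, H, E — 3 of 4 types.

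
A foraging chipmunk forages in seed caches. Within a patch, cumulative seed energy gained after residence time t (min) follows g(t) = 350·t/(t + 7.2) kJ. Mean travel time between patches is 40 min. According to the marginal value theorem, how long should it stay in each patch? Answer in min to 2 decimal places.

Optimal t* satisfies g'(t*) = g(t*)/(T + t*).
g'(t) = 350·7.2/(t + 7.2)². Setting 350·7.2/(t+7.2)² = 350t/[(t+7.2)(40+t)] gives 7.2(40+t) = t(t+7.2), so t² = 7.2×40 = 288.
t* = √288 = 16.97 min.

16.97 min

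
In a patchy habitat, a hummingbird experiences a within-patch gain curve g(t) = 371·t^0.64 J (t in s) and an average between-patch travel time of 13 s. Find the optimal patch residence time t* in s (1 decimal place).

23.1 s

Maximise g(t)/(T+t): set derivative to zero → g'(t)(T+t) = g(t).
g'(t) = 0.64·371·t^-0.36. Setting 0.64·371·t^-0.36 = 371·t^0.64/(13+t) gives 0.64(13+t) = t, so 0.36·t = 0.64×13.
t* = 0.64×13/0.36 = 23.11 s.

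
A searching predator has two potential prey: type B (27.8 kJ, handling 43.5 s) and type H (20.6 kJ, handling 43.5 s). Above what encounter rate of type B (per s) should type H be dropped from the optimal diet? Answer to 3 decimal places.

0.066 per s

Drop type H once their profitability E₂/h₂ falls below the rate achievable on type B alone: E₂/h₂ = λE₁/(1 + λh₁).
Solve for λ: λE₁h₂ = E₂(1 + λh₁) → λ(E₁h₂ − E₂h₁) = E₂ → λ = E₂/(E₁h₂ − E₂h₁).
λ = 20.6/(27.8×43.5 − 20.6×43.5) = 20.6/313.2 = 0.06577 per s.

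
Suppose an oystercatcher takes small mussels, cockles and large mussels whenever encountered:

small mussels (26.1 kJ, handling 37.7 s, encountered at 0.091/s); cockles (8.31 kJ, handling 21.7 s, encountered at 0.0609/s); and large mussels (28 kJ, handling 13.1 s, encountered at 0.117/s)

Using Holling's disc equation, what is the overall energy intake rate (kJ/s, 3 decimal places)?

0.845 kJ/s

R = Σλ_iE_i / (1 + Σλ_ih_i)
Numerator: 0.091×26.1 + 0.0609×8.31 + 0.117×28 = 6.157
Denominator: 1 + 0.091×37.7 + 0.0609×21.7 + 0.117×13.1 = 7.285
R = 6.157/7.285 = 0.8452 kJ/s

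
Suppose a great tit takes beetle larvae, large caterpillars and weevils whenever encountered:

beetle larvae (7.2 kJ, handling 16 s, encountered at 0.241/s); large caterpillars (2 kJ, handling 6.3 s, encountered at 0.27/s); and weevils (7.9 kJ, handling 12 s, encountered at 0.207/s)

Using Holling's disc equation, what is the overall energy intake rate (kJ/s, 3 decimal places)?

R = (0.241×7.2 + 0.27×2 + 0.207×7.9) / (1 + 0.241×16 + 0.27×6.3 + 0.207×12) = 3.91/9.041 = 0.4325 kJ/s.

0.433 kJ/s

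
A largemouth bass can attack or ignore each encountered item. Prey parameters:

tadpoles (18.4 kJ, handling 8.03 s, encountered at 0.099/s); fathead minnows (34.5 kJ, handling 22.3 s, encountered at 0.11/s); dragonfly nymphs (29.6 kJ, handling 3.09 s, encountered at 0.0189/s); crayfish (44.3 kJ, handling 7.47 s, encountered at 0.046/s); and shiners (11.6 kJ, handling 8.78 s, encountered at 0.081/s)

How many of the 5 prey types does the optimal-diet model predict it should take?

E/h in descending order: dragonfly nymphs 9.58, crayfish 5.93, tadpoles 2.29, fathead minnows 1.55, shiners 1.32 kJ/s. The optimal diet is the largest prefix of this list for which every included type satisfies E_i/h_i > R on the types above it.
Rate on top 1: 0.5286. crayfish: 5.93 > 0.5286 → include.
Rate on top 2: 1.852. tadpoles: 2.29 > 1.852 → include.
Rate on top 3: 2.011. fathead minnows: 1.55 < 2.011 → exclude; stop.
Optimal diet: dragonfly nymphs, crayfish, tadpoles — 3 of 5 types.

3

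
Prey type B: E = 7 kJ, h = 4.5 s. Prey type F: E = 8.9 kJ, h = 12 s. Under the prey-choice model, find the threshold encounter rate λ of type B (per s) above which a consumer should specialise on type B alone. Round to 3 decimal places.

At the threshold, the rate on type B alone equals the profitability of type F: λ·7/(1 + λ·4.5) = 8.9/12 = 0.7417.
Rearranging, λ(7 − 0.7417×4.5) = 0.7417, so λ = 0.7417/3.662 = 0.2025 per s.

0.203 per s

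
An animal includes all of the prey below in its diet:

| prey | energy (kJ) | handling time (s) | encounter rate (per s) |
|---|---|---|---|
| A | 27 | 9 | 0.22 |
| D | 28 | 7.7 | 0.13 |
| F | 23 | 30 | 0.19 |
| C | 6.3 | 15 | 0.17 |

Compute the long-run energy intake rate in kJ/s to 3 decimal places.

R = Σλ_iE_i / (1 + Σλ_ih_i)
Numerator: 0.22×27 + 0.13×28 + 0.19×23 + 0.17×6.3 = 15.02
Denominator: 1 + 0.22×9 + 0.13×7.7 + 0.19×30 + 0.17×15 = 12.23
R = 15.02/12.23 = 1.228 kJ/s

1.228 kJ/s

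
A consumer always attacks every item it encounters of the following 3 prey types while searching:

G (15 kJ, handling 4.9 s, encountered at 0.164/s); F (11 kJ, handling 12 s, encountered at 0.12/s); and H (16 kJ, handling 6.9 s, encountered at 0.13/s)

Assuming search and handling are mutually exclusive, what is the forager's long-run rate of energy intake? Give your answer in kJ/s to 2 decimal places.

1.42 kJ/s

R = Σλ_iE_i / (1 + Σλ_ih_i)
Numerator: 0.164×15 + 0.12×11 + 0.13×16 = 5.86
Denominator: 1 + 0.164×4.9 + 0.12×12 + 0.13×6.9 = 4.141
R = 5.86/4.141 = 1.415 kJ/s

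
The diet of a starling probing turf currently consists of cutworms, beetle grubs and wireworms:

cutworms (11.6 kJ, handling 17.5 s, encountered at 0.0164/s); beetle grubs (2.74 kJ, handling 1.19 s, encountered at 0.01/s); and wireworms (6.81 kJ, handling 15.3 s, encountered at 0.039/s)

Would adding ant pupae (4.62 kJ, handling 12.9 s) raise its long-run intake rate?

Current rate: (0.0164×11.6 + 0.01×2.74 + 0.039×6.81)/(1 + 0.0164×17.5 + 0.01×1.19 + 0.039×15.3) = 0.2549 kJ/s.
ant pupae: E/h = 4.62/12.9 = 0.3581 kJ/s.
0.3581 > 0.2549, so adding ant pupae raises the average — include it.

Yes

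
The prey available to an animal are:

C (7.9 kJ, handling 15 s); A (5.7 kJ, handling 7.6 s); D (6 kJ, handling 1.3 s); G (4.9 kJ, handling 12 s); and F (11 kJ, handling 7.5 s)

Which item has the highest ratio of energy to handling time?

Profitability E/h (kJ/s): C = 7.9/15 = 0.527, A = 5.7/7.6 = 0.75, D = 6/1.3 = 4.62, G = 4.9/12 = 0.408, F = 11/7.5 = 1.47.
Ranked: D > F > A > C > G.

D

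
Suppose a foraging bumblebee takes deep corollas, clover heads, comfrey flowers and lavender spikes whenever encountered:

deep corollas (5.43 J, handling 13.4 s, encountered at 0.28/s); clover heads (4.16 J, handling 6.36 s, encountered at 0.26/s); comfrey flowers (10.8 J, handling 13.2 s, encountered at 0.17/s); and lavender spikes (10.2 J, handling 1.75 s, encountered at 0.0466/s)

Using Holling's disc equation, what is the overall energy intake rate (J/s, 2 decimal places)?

0.56 J/s

R = (0.28×5.43 + 0.26×4.16 + 0.17×10.8 + 0.0466×10.2) / (1 + 0.28×13.4 + 0.26×6.36 + 0.17×13.2 + 0.0466×1.75) = 4.913/8.731 = 0.5627 J/s.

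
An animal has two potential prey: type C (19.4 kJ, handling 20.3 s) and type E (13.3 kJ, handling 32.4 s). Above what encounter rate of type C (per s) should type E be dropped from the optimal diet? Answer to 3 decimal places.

0.037 per s

Drop type E once their profitability E₂/h₂ falls below the rate achievable on type C alone: E₂/h₂ = λE₁/(1 + λh₁).
Solve for λ: λE₁h₂ = E₂(1 + λh₁) → λ(E₁h₂ − E₂h₁) = E₂ → λ = E₂/(E₁h₂ − E₂h₁).
λ = 13.3/(19.4×32.4 − 13.3×20.3) = 13.3/358.6 = 0.03709 per s.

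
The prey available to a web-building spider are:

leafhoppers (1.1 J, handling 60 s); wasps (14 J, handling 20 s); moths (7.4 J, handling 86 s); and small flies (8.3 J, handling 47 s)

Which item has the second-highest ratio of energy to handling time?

In descending order of E/h:
wasps: 14/20 = 0.7 J/s
small flies: 8.3/47 = 0.177 J/s
moths: 7.4/86 = 0.086 J/s
leafhoppers: 1.1/60 = 0.0183 J/s

small flies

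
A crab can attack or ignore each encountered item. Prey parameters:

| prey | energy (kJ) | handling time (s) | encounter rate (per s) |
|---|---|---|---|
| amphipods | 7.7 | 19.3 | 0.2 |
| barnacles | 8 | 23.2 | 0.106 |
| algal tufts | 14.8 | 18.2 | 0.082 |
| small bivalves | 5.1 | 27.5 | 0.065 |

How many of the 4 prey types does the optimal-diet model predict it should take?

E/h in descending order: algal tufts 0.813, amphipods 0.399, barnacles 0.345, small bivalves 0.185 kJ/s. The optimal diet is the largest prefix of this list for which every included type satisfies E_i/h_i > R on the types above it.
Rate on top 1: 0.4869. amphipods: 0.399 < 0.4869 → exclude; stop.
Optimal diet: algal tufts — 1 of 4 types.

1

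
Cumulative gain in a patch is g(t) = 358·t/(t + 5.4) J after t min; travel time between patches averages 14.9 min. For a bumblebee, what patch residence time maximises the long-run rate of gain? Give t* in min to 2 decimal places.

Maximise g(t)/(T+t): set derivative to zero → g'(t)(T+t) = g(t).
g'(t) = 358·5.4/(t + 5.4)². Setting 358·5.4/(t+5.4)² = 358t/[(t+5.4)(14.9+t)] gives 5.4(14.9+t) = t(t+5.4), so t² = 5.4×14.9 = 80.46.
t* = √80.46 = 8.97 min.

8.97 min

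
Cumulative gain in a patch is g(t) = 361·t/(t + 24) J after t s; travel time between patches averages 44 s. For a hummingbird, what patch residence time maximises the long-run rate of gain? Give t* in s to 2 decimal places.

Maximise g(t)/(T+t): set derivative to zero → g'(t)(T+t) = g(t).
g'(t) = 361·24/(t + 24)². Setting 361·24/(t+24)² = 361t/[(t+24)(44+t)] gives 24(44+t) = t(t+24), so t² = 24×44 = 1056.
t* = √1056 = 32.5 s.

32.50 s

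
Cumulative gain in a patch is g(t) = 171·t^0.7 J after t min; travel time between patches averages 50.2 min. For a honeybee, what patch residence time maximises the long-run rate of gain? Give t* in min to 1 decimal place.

117.1 min

By the marginal value theorem, leave when the instantaneous gain rate g'(t) equals the habitat-wide average g(t)/(T + t).
g'(t) = 0.7·171·t^-0.3. Setting 0.7·171·t^-0.3 = 171·t^0.7/(50.2+t) gives 0.7(50.2+t) = t, so 0.30·t = 0.7×50.2.
t* = 0.7×50.2/0.30 = 117.1 min.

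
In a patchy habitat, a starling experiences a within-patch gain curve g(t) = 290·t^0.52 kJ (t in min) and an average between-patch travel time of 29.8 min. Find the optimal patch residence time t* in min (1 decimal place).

By the marginal value theorem, leave when the instantaneous gain rate g'(t) equals the habitat-wide average g(t)/(T + t).
g'(t) = 0.52·290·t^-0.48. Setting 0.52·290·t^-0.48 = 290·t^0.52/(29.8+t) gives 0.52(29.8+t) = t, so 0.48·t = 0.52×29.8.
t* = 0.52×29.8/0.48 = 32.28 min.

32.3 min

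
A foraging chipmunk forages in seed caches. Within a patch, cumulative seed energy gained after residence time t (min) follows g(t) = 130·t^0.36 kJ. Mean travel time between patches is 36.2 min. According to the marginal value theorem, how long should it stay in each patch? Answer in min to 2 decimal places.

Optimal t* satisfies g'(t*) = g(t*)/(T + t*).
g'(t) = 0.36·130·t^-0.64. Setting 0.36·130·t^-0.64 = 130·t^0.36/(36.2+t) gives 0.36(36.2+t) = t, so 0.64·t = 0.36×36.2.
t* = 0.36×36.2/0.64 = 20.36 min.

20.36 min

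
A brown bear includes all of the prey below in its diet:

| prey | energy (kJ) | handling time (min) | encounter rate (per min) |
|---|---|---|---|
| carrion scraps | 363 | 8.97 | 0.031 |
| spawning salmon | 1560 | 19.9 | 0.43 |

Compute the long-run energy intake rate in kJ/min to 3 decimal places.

69.349 kJ/min

R = (0.031×363 + 0.43×1560) / (1 + 0.031×8.97 + 0.43×19.9) = 682.1/9.835 = 69.35 kJ/min.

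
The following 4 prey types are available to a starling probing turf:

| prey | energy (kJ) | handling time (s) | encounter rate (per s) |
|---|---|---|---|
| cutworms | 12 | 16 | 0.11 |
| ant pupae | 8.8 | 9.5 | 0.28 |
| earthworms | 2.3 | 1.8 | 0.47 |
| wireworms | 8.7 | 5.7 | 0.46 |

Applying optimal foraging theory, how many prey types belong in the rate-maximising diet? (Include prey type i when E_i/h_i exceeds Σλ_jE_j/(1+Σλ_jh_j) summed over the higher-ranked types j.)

2

Rank by E/h (kJ/s): wireworms 1.53, earthworms 1.28, ant pupae 0.926, cutworms 0.75. Include each in turn until the next type's E/h falls below the running intake rate.
Rate on top 1: 1.105. earthworms: 1.28 > 1.105 → include.
Rate on top 2: 1.138. ant pupae: 0.926 < 1.138 → exclude; stop.
Optimal diet: wireworms, earthworms — 2 of 4 types.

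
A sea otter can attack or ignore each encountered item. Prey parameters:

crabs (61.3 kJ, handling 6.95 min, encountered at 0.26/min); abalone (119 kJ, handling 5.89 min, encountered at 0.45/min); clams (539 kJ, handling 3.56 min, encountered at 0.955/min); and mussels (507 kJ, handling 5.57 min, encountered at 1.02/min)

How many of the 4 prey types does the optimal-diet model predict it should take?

1

Rank by E/h (kJ/min): clams 151, mussels 91, abalone 20.2, crabs 8.82. Include each in turn until the next type's E/h falls below the running intake rate.
Rate on top 1: 117. mussels: 91 < 117 → exclude; stop.
Optimal diet: clams — 1 of 4 types.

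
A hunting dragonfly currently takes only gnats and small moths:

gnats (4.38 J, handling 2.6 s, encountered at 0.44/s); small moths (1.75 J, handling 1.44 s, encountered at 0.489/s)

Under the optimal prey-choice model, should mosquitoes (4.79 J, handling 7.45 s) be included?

Intake rate on the current diet: R = (0.44×4.38 + 0.489×1.75) / (1 + 0.44×2.6 + 0.489×1.44) = 2.783/2.848 = 0.9771 J/s.
Profitability of mosquitoes: 4.79/7.45 = 0.643 J/s.
Since 0.643 < R, time spent handling mosquitoes is better spent searching.

No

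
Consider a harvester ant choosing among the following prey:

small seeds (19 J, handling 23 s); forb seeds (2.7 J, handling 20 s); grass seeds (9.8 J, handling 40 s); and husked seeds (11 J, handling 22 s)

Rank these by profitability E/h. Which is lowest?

Profitability E/h (J/s): small seeds = 19/23 = 0.826, forb seeds = 2.7/20 = 0.135, grass seeds = 9.8/40 = 0.245, husked seeds = 11/22 = 0.5.
Ranked: small seeds > husked seeds > grass seeds > forb seeds.

forb seeds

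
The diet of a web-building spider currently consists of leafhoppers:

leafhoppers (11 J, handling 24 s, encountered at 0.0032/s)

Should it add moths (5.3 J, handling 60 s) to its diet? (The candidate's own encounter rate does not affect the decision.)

Current rate: (0.0032×11)/(1 + 0.0032×24) = 0.03269 J/s.
moths: E/h = 5.3/60 = 0.08833 J/s.
Since 0.08833 > R, including moths increases the long-run rate.

Yes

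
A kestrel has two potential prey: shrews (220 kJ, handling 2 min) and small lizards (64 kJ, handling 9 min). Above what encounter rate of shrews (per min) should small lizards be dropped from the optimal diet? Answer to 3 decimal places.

0.035 per min

At the threshold, the rate on shrews alone equals the profitability of small lizards: λ·220/(1 + λ·2) = 64/9 = 7.111.
Rearranging, λ(220 − 7.111×2) = 7.111, so λ = 7.111/205.8 = 0.03456 per min.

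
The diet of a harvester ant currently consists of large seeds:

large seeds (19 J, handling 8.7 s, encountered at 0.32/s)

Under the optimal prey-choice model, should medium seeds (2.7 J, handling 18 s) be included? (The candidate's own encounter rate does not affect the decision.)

No

Current rate: (0.32×19)/(1 + 0.32×8.7) = 1.607 J/s.
medium seeds: E/h = 2.7/18 = 0.15 J/s.
Since 0.15 < R, time spent handling medium seeds is better spent searching.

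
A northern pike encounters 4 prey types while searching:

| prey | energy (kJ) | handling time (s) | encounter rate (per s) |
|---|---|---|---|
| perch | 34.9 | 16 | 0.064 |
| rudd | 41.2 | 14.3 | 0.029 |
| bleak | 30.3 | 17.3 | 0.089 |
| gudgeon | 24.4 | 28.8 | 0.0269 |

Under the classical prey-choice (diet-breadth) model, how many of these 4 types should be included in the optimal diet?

3

E/h in descending order: rudd 2.88, perch 2.18, bleak 1.75, gudgeon 0.847 kJ/s. The optimal diet is the largest prefix of this list for which every included type satisfies E_i/h_i > R on the types above it.
Rate on top 1: 0.8446. perch: 2.18 > 0.8446 → include.
Rate on top 2: 1.406. bleak: 1.75 > 1.406 → include.
Rate on top 3: 1.54. gudgeon: 0.847 < 1.54 → exclude; stop.
Optimal diet: rudd, perch, bleak — 3 of 4 types.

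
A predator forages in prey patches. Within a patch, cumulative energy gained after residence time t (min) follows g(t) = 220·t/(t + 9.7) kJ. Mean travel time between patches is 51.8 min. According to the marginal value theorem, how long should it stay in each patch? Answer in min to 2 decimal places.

22.42 min

Maximise g(t)/(T+t): set derivative to zero → g'(t)(T+t) = g(t).
g'(t) = 220·9.7/(t + 9.7)². Setting 220·9.7/(t+9.7)² = 220t/[(t+9.7)(51.8+t)] gives 9.7(51.8+t) = t(t+9.7), so t² = 9.7×51.8 = 502.5.
t* = √502.5 = 22.42 min.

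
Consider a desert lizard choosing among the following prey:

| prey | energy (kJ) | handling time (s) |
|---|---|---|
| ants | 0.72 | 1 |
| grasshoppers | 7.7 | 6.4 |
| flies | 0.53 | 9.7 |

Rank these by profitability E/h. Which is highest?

grasshoppers

Profitability E/h (kJ/s): ants = 0.72/1 = 0.72, grasshoppers = 7.7/6.4 = 1.2, flies = 0.53/9.7 = 0.0546.
Ranked: grasshoppers > ants > flies.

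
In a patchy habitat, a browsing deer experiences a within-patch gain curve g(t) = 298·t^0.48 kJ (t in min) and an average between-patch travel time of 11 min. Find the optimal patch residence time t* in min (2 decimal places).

Maximise g(t)/(T+t): set derivative to zero → g'(t)(T+t) = g(t).
g'(t) = 0.48·298·t^-0.52. Setting 0.48·298·t^-0.52 = 298·t^0.48/(11+t) gives 0.48(11+t) = t, so 0.52·t = 0.48×11.
t* = 0.48×11/0.52 = 10.15 min.

10.15 min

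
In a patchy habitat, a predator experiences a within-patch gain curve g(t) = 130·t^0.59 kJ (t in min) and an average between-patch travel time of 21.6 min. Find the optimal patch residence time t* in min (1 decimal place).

31.1 min

Optimal t* satisfies g'(t*) = g(t*)/(T + t*).
g'(t) = 0.59·130·t^-0.41. Setting 0.59·130·t^-0.41 = 130·t^0.59/(21.6+t) gives 0.59(21.6+t) = t, so 0.41·t = 0.59×21.6.
t* = 0.59×21.6/0.41 = 31.08 min.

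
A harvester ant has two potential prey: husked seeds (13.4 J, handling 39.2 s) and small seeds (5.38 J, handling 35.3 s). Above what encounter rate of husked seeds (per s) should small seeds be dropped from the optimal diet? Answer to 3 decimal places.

The zero-one rule: include small seeds iff E₂/h₂ > λE₁/(1+λh₁). Equality gives the switch point.
λE₁h₂ = E₂ + λE₂h₁ ⇒ λ = E₂/(E₁h₂ − E₂h₁) = 5.38/(473 − 210.9) = 0.02052 per s.

0.021 per s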